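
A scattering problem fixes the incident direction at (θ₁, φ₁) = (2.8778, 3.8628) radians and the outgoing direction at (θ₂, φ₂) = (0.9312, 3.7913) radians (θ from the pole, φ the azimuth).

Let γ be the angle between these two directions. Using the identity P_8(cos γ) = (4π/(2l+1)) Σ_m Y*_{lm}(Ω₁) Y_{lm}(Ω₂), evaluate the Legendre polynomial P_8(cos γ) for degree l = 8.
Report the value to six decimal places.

Expand P_8 via completeness: Σ_{m} conj(Y_{8,m}) at Ω₁ times Y_{8,m} at Ω₂ —
  m=-8: Y*=0.00001 - 0.00001j  Y=0.04129 + 0.07830j  product 0.00000 + 0.00000j
  m=-7: Y*=0.00005 - 0.00015j  Y=0.04312 - 0.25984j  product -0.00004 - 0.00002j
  m=-6: Y*=-0.00058 - 0.00142j  Y=-0.31718 + 0.29944j  product 0.00061 + 0.00028j
  m=-5: Y*=-0.00929 - 0.00465j  Y=0.37608 - 0.04037j  product -0.00368 - 0.00138j
  m=-4: Y*=-0.05026 + 0.01320j  Y=0.00156 + 0.00094j  product -0.00009 - 0.00003j
  m=-3: Y*=-0.10561 + 0.15677j  Y=-0.13058 - 0.32852j  product 0.06529 + 0.01422j
  m=-2: Y*=0.05983 + 0.46349j  Y=-0.05160 + 0.18545j  product -0.08904 - 0.01282j
  m=-1: Y*=0.48343 + 0.42504j  Y=-0.21882 + 0.16624j  product -0.17644 - 0.01264j
  m=+0: Y*=0.10096 + 0.00000j  Y=0.23799 + 0.00000j  product 0.02403 + 0.00000j
  m=+1: Y*=-0.48343 + 0.42504j  Y=0.21882 + 0.16624j  product -0.17644 + 0.01264j
  m=+2: Y*=0.05983 - 0.46349j  Y=-0.05160 - 0.18545j  product -0.08904 + 0.01282j
  m=+3: Y*=0.10561 + 0.15677j  Y=0.13058 - 0.32852j  product 0.06529 - 0.01422j
  m=+4: Y*=-0.05026 - 0.01320j  Y=0.00156 - 0.00094j  product -0.00009 + 0.00003j
  m=+5: Y*=0.00929 - 0.00465j  Y=-0.37608 - 0.04037j  product -0.00368 + 0.00138j
  m=+6: Y*=-0.00058 + 0.00142j  Y=-0.31718 - 0.29944j  product 0.00061 - 0.00028j
  m=+7: Y*=-0.00005 - 0.00015j  Y=-0.04312 - 0.25984j  product -0.00004 + 0.00002j
  m=+8: Y*=0.00001 + 0.00001j  Y=0.04129 - 0.07830j  product 0.00000 - 0.00000j
Σ over m = -0.38276 + 0.00000j; ×(4π/17) → -0.28293 + 0.00000j. Real part: -0.282935

-0.282935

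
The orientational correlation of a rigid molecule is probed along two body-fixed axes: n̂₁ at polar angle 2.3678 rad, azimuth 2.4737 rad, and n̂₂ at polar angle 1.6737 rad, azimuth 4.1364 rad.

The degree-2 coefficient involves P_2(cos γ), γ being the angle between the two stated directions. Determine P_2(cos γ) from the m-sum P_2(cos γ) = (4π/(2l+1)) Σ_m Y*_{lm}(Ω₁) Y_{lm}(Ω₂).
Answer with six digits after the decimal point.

Addition theorem: P_2(cos γ) = (4π/5) Σ_m Y*_{lm}(Ω₁) Y_{lm}(Ω₂), m = −2…2:
  m=-2: Y*=0.04393 - 0.18347j  Y=-0.15543 - 0.34916j  product -0.07089 + 0.01318j
  m=-1: Y*=0.30319 - 0.23917j  Y=0.04299 - 0.06620j  product -0.00280 - 0.03035j
  m=+0: Y*=0.16868 + 0.00000j  Y=-0.30541 + 0.00000j  product -0.05151 + 0.00000j
  m=+1: Y*=-0.30319 - 0.23917j  Y=-0.04299 - 0.06620j  product -0.00280 + 0.03035j
  m=+2: Y*=0.04393 + 0.18347j  Y=-0.15543 + 0.34916j  product -0.07089 - 0.01318j
Σ over m = -0.19889 - 0.00000j; ×(4π/5) → -0.49986 - 0.00000j. Real part: -0.499860

-0.499860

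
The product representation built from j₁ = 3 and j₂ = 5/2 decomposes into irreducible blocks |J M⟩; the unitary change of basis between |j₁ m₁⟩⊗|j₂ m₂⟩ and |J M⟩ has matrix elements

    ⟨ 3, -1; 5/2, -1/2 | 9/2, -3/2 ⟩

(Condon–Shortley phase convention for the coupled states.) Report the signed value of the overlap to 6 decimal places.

-0.147122  (= −√(5/231))

j₁+j₂−J=1  J+j₁−j₂=5  J−j₁+j₂=4  j₁+j₂+J+1=11
(j₁±m₁, j₂±m₂, J±M) = (2,4,2,3,3,6)
P² = 138240/77
sum k=0..1:
  [0] +1/96 = 1/96
  [1] −1/72 = -1/72
S = -1/288
C² = P²·S² = 5/231 ; C = -0.147122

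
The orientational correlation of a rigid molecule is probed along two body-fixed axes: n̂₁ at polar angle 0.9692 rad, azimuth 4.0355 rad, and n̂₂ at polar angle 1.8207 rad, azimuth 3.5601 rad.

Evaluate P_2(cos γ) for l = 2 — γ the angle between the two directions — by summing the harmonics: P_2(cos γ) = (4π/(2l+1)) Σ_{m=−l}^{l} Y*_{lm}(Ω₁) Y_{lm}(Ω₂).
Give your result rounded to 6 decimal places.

-0.012182

Expand P_2 via completeness: Σ_{m} conj(Y_{2,m}) at Ω₁ times Y_{2,m} at Ω₂ —
  m=-2: (-0.056531+0.256388i) × (+0.242860-0.269320i) = +0.055321+0.077491i  (running Σ = +0.055321+0.077491i)
  m=-1: (-0.225786-0.280994i) × (+0.169148-0.075234i) = -0.059332-0.030543i  (running Σ = -0.004010+0.046949i)
  m=0: (-0.012322-0.000000i) × (-0.257521+0.000000i) = +0.003173+0.000000i  (running Σ = -0.000837+0.046949i)
  m=1: (+0.225786-0.280994i) × (-0.169148-0.075234i) = -0.059332+0.030543i  (running Σ = -0.060168+0.077491i)
  m=2: (-0.056531-0.256388i) × (+0.242860+0.269320i) = +0.055321-0.077491i  (running Σ = -0.004847+0.000000i)
Total Σ_m = -0.004847+0.000000i. Multiply by 2.513274: -0.012182+0.000000i. P_2(cos γ) = -0.012182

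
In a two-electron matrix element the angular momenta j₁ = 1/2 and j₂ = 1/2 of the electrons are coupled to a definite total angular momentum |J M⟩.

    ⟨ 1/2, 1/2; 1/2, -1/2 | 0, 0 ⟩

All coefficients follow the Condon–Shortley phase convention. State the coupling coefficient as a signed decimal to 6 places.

j₁+j₂−J=1  J+j₁−j₂=0  J−j₁+j₂=0  j₁+j₂+J+1=2
(j₁±m₁, j₂±m₂, J±M) = (1,0,0,1,0,0)
P² = 1/2
sum k=0..0:
  [0] +1/1 = 1
S = 1
C² = P²·S² = 1/2 ; C = +0.707107

+√(1/2) = +0.707107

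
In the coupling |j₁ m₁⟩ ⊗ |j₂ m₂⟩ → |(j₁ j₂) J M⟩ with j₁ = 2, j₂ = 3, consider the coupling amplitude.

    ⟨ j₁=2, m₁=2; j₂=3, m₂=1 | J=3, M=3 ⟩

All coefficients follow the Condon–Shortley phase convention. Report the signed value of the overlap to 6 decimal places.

+√(1/6) ≈ +0.408248

triangle: 2!·2!·4!/9! = 96/362880
(j±m)!: 4!·0!·4!·2!·6!·0! = 829440
prefactor² = (2J+1)·Δ·N² = 1536
  k=0: +1/(0!·2!·0!·4!·2!·0!) = 1/96
Σ = 1/96  ⇒  CG² = 1536·(1/96)² = 1/6
CG = +√(1/6) = +0.408248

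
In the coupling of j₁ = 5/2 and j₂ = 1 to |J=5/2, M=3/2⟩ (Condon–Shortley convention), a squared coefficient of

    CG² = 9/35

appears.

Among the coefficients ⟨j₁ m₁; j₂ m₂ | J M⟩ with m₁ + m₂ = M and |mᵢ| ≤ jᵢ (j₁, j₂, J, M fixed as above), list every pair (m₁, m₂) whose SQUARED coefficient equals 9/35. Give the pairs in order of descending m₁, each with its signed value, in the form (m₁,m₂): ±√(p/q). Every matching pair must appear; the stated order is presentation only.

Admissible pairs with m₁+m₂ = M = 3/2: (1/2,1), (3/2,0), (5/2,-1)
  (m₁,m₂)=(5/2,-1): CG² = 2/7, CG = +√(2/7)
  (m₁,m₂)=(3/2,0): CG² = 9/35, CG = +√(9/35)   ← matches the target
  (m₁,m₂)=(1/2,1): CG² = 16/35, CG = −√(16/35)
Pairs with CG² = 9/35: (3/2,0): +√(9/35)

(3/2,0): +√(9/35)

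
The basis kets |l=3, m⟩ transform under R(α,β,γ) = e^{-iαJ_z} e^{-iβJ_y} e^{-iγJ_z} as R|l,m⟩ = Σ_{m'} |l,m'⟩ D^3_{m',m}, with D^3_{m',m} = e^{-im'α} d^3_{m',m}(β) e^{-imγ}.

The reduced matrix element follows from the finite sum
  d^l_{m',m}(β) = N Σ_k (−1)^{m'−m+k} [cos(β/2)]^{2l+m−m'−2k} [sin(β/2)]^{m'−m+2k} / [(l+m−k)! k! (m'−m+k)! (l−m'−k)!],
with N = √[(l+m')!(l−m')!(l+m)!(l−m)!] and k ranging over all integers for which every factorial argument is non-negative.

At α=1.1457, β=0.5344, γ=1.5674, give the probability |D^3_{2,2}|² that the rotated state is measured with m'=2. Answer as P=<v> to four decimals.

First d^3_{2,2}(β=0.5344), then the phase factors e^{-i(2)α} and e^{-i(2)γ}:
With c≡cos(β/2)=0.964514 and s≡sin(β/2)=0.264032, N=[120·1·120·1]^{1/2}=120.000000
k∈{0,1} keeps every argument non-negative
  k=0: (−1)^0·120.0000/(120)·0.9645^6·0.2640^0 = +0.805102
  k=1: (−1)^1·120.0000/(24)·0.9645^4·0.2640^2 = -0.301659
d^3_{2,2}(0.5344) = +0.805102 -0.301659 = +0.503443
|D^3_{2,2}|² = |d^3_{2,2}(β)|² = (+0.503443)² = 0.253455 (the z-rotation phases have unit modulus)

P=0.2535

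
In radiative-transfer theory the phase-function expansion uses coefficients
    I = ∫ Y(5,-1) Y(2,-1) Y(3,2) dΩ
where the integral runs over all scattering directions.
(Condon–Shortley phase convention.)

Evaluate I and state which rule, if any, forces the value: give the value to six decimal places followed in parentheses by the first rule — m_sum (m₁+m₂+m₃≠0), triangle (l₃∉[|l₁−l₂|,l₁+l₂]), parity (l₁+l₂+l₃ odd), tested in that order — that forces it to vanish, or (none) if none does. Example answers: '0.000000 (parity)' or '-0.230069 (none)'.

Checks pass: Σm=0; 10 even; l₃=3∈[3,7].
(2·5+1)(2·2+1)(2·3+1) = 385
Δ: 4! 6! 0! / 11! → 1/2310
sum: t=2:+1/144 = 1/144
3j²(5 2 3; 0 0 0) = Δ·Π!·Σ² = 10/231  (sign -1)
sum: t=1:−1/720 = -1/720
3j²(5 2 3; -1 -1 2) = Δ·Π!·Σ² = 4/385  (sign +1)
combine: 4πI² = 385·10/231·4/385 = 40/231
take √, sign -1: I = -0.11738675
No selection rule forces the value: the integral is nonzero (none).

-0.117387 (none)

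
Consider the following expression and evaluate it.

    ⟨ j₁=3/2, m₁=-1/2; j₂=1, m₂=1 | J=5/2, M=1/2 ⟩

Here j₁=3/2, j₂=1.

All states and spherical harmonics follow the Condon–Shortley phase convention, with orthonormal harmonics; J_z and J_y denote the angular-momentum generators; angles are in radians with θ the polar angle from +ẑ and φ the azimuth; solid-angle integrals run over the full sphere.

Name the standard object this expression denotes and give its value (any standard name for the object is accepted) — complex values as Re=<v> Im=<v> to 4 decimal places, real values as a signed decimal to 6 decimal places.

This is a Clebsch–Gordan (vector-coupling) coefficient.
j₁+j₂−J=0  J+j₁−j₂=3  J−j₁+j₂=2  j₁+j₂+J+1=6
(j₁±m₁, j₂±m₂, J±M) = (1,2,2,0,3,2)
P² = 24/5
sum k=0..0:
  [0] +1/4 = 1/4
S = 1/4
C² = P²·S² = 3/10 ; C = +0.547723

Clebsch–Gordan coefficient, +√(3/10) ≈ +0.547723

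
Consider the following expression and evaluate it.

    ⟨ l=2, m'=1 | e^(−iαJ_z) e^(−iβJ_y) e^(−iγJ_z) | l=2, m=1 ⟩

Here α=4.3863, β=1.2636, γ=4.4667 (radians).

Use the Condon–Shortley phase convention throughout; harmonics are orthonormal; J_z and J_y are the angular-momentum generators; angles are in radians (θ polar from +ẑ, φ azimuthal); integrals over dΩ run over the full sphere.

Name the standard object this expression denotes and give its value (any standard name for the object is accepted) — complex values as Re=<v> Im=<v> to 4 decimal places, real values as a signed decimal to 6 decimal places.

Wigner D-matrix element, Re=0.2164 Im=0.1393

This is a Wigner D-matrix element — the rotation-matrix element ⟨l m'| R(α,β,γ) |l m⟩ in the angular-momentum basis.
D^2_{1,1}(4.3863,1.2636,4.4667) = e^{-i·1·4.3863}·d^2_{1,1}(1.2636)·e^{-i·1·4.4667}. Compute d first:
c=cos(1.263600/2)=0.806966, s=sin(1.263600/2)=0.590598; N=√[6·1·6·1]=6.000000
k: max(0,(1)−(1))=0 … min(2+(1),2−(1))=1
  k=0: (−1)^0·6.0000/(6)·0.8070^4·0.5906^0 = +0.424053
  k=1: (−1)^1·6.0000/(2)·0.8070^2·0.5906^2 = -0.681421
d^2_{1,1}(1.2636) = +0.424053 -0.681421 = -0.257368
Phases: e^{-i·(1)·4.3863}=-0.320341+0.947302i, e^{-i·(1)·4.4667}=-0.243225+0.969970i ⇒ D=+0.216431+0.139269i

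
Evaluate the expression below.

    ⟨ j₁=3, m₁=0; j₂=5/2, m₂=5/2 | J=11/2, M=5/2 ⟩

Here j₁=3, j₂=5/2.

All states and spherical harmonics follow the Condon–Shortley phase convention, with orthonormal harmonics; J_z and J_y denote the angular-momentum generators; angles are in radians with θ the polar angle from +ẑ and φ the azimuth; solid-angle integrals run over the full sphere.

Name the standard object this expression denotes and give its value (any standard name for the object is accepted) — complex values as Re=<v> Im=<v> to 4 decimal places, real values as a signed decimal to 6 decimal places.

Clebsch–Gordan coefficient, +√(4/33) ≈ +0.348155

This is a Clebsch–Gordan (vector-coupling) coefficient.
j₁+j₂−J=0  J+j₁−j₂=6  J−j₁+j₂=5  j₁+j₂+J+1=12
(j₁±m₁, j₂±m₂, J±M) = (3,3,5,0,8,3)
P² = 24883200/11
sum k=0..0:
  [0] +1/4320 = 1/4320
S = 1/4320
C² = P²·S² = 4/33 ; C = +0.348155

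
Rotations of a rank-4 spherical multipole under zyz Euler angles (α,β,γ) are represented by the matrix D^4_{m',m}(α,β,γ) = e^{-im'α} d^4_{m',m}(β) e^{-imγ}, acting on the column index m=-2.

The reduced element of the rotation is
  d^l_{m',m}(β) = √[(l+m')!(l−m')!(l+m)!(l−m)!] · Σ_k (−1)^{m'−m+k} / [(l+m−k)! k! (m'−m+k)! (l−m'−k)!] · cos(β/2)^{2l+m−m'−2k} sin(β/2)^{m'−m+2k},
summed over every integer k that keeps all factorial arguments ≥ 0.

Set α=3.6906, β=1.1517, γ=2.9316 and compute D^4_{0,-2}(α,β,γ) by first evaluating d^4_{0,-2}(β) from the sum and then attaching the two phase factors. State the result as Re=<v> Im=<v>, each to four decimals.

Re=0.0479 Im=-0.0214

First d^4_{0,-2}(β=1.1517), then the phase factors e^{-i(0)α} and e^{-i(-2)γ}:
With c≡cos(β/2)=0.838730 and s≡sin(β/2)=0.544548, N=[24·24·2·720]^{1/2}=910.735966
Admissible k: 0..2 (factorial args all ≥0)
  k=0: (−1)^2·910.7360/(96)·0.8387^6·0.5445^2 = +0.979322
  k=1: (−1)^3·910.7360/(36)·0.8387^4·0.5445^4 = -1.100836
  k=2: (−1)^4·910.7360/(96)·0.8387^2·0.5445^6 = +0.174013
d^4_{0,-2}(1.1517) = +0.979322 -1.100836 +0.174013 = +0.052500
Attach z-rotation phases: D = e^{-i(0)(3.6906)}·(+0.052500)·e^{-i(-2)(2.9316)} = +0.047937-0.021407i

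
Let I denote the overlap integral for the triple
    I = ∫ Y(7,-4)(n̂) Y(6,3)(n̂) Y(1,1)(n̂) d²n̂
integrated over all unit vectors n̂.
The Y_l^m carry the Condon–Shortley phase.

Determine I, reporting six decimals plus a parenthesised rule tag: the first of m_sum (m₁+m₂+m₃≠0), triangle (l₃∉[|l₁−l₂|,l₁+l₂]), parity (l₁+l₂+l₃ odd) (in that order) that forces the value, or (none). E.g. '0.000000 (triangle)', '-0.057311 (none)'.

0.259489 (none)

m-sum 0 ✓  L=14 even ✓  1≤1≤13 ✓
Π(2lᵢ+1) = 15×13×3 = 585
triangle coeff Δ(7,6,1) = 1/1365
Σ_t [6,6]: t=6:+1/518400 = 1/518400
(3j)²=7/195 [(7 6 1; 0 0 0)], sign=-1
Σ_t [9,9]: t=9:−1/4354560 = -1/4354560
(3j)²=11/273 [(7 6 1; -4 3 1)], sign=-1
⇒ 4πI² = 11/13
I = (+1)√(11/13/(4π)) = 0.25948947
No selection rule forces the value: the integral is nonzero (none).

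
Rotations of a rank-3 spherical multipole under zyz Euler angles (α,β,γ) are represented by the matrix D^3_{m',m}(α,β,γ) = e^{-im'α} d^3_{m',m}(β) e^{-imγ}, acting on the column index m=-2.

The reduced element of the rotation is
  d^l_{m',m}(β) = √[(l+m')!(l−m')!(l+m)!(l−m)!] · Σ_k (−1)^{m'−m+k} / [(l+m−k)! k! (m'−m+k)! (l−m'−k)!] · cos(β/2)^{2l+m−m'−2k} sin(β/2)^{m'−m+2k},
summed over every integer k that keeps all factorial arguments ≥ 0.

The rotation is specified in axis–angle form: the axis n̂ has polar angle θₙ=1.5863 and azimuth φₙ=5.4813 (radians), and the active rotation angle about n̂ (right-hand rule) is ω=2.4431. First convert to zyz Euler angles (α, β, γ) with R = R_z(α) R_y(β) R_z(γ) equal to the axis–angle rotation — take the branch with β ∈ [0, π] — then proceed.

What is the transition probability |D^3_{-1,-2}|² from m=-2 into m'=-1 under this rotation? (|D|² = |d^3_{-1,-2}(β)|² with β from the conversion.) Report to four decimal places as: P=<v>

P=0.0387

Axis–angle → zyz. n̂ = (sinθₙcosφₙ, sinθₙsinφₙ, cosθₙ) = (+0.695269, -0.718582, -0.015503), ω = 2.4431.
R = I cosω + sinω [n̂]ₓ + (1−cosω) n̂n̂ᵀ gives
  R = [+0.087781, -0.872245, -0.481128; -0.892184, +0.145983, -0.427431; +0.443061, +0.466774, -0.765388]
β = atan2(√(R₁₃²+R₂₃²), R₃₃) = 2.442440; α = atan2(R₂₃, R₁₃) mod 2π = 3.867959; γ = atan2(R₃₂, −R₃₁) mod 2π = 2.330137
First d^3_{-1,-2}(β=2.4424), then the phase factors e^{-i(-1)α} and e^{-i(-2)γ}:
c=cos(2.442440/2)=0.342500, s=sin(2.442440/2)=0.939518; N=√[2·24·1·120]=75.894664
Admissible k: 0..1 (factorial args all ≥0)
  k=0: (−1)^1·75.8947/(24)·0.3425^5·0.9395^1 = -0.014003
  k=1: (−1)^2·75.8947/(12)·0.3425^3·0.9395^3 = +0.210730
d^3_{-1,-2}(2.4424) = -0.014003 +0.210730 = +0.196727
|D^3_{-1,-2}|² = |d^3_{-1,-2}(β)|² = (+0.196727)² = 0.038702 (the z-rotation phases have unit modulus)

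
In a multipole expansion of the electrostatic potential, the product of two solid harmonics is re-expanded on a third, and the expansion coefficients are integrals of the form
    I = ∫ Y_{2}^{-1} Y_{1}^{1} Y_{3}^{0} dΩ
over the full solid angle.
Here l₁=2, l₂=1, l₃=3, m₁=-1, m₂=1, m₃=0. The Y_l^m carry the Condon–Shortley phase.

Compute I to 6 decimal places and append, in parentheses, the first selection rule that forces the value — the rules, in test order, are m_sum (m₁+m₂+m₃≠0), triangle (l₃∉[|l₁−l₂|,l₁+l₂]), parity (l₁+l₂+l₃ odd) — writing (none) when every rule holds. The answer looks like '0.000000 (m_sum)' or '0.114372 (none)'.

Rules hold: Σm=0, L=6 even, 1≤3≤3.
N = 5·3·7 = 105
Δ = 0!·4!·2!/7! = 1/105
Racah Σ t=0..0: t=0:+1/4 = 1/4
⇒ 3j(2 1 3; 0 0 0)² = 3/35, sgn -1
Racah Σ t=0..0: t=0:+1/12 = 1/12
⇒ 3j(2 1 3; -1 1 0)² = 1/35, sgn -1
4πI² = N·(3j₀)²·(3jₘ)² = 9/35
I = +1·√(0.257143/4π) = 0.14304817
No selection rule forces the value: the integral is nonzero (none).

0.143048 (none)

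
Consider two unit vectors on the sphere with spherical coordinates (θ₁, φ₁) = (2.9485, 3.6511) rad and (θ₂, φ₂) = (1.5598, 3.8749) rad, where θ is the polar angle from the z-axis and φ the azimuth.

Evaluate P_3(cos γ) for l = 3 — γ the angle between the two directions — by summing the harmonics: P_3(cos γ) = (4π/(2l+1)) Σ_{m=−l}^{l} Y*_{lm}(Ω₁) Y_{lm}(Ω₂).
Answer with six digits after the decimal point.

-0.250759

Expand P_3 via completeness: Σ_{m} conj(Y_{3,m}) at Ω₁ times Y_{3,m} at Ω₂ —
  [-3]  conj(Y_{3,-3})(Ω₁) = -0.000125-0.002946i ; Y_{3,-3}(Ω₂) = +0.245466+0.337282i ; Δ = +0.000963-0.000765i
  [-2]  conj(Y_{3,-2})(Ω₁) = -0.019361-0.031453i ; Y_{3,-2}(Ω₂) = +0.001169-0.011176i ; Δ = -0.000374+0.000180i
  [-1]  conj(Y_{3,-1})(Ω₁) = -0.206590-0.115425i ; Y_{3,-1}(Ω₂) = +0.239952-0.216171i ; Δ = -0.074523+0.016962i
  [+0]  conj(Y_{3,0})(Ω₁) = -0.665050-0.000000i ; Y_{3,0}(Ω₂) = -0.012308+0.000000i ; Δ = +0.008185+0.000000i
  [+1]  conj(Y_{3,1})(Ω₁) = +0.206590-0.115425i ; Y_{3,1}(Ω₂) = -0.239952-0.216171i ; Δ = -0.074523-0.016962i
  [+2]  conj(Y_{3,2})(Ω₁) = -0.019361+0.031453i ; Y_{3,2}(Ω₂) = +0.001169+0.011176i ; Δ = -0.000374-0.000180i
  [+3]  conj(Y_{3,3})(Ω₁) = +0.000125-0.002946i ; Y_{3,3}(Ω₂) = -0.245466+0.337282i ; Δ = +0.000963+0.000765i
Σ over m = -0.139683+0.000000i; ×(4π/7) → -0.250759+0.000000i. Real part: -0.250759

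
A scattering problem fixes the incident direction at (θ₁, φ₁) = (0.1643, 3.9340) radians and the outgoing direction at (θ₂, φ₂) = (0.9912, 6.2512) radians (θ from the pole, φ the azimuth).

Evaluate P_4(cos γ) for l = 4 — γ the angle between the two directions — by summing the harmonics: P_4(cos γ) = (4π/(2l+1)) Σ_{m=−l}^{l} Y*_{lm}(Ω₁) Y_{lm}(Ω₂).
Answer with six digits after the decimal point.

Expand P_4 via completeness: Σ_{m} conj(Y_{4,m}) at Ω₁ times Y_{4,m} at Ω₂ —
  term(m=-4) = (-0.000068, -0.000011)   from Y*(Ω₁)=(-0.000317, -0.000009), Y(Ω₂)=(0.215093, 0.027670)
  term(m=-3) = (0.001703, -0.001345)   from Y*(Ω₁)=(0.003900, -0.003739), Y(Ω₂)=(0.399672, 0.038469)
  term(m=-2) = (-0.001044, 0.013356)   from Y*(Ω₁)=(-0.000729, 0.052015), Y(Ω₂)=(0.257006, 0.016463)
  term(m=-1) = (0.038570, 0.041702)   from Y*(Ω₁)=(-0.204358, -0.207243), Y(Ω₂)=(-0.195069, -0.006241)
  term(m=+0) = (-0.221787, 0.000000)   from Y*(Ω₁)=(0.735733, -0.000000), Y(Ω₂)=(-0.301451, 0.000000)
  term(m=+1) = (0.038570, -0.041702)   from Y*(Ω₁)=(0.204358, -0.207243), Y(Ω₂)=(0.195069, -0.006241)
  term(m=+2) = (-0.001044, -0.013356)   from Y*(Ω₁)=(-0.000729, -0.052015), Y(Ω₂)=(0.257006, -0.016463)
  term(m=+3) = (0.001703, 0.001345)   from Y*(Ω₁)=(-0.003900, -0.003739), Y(Ω₂)=(-0.399672, 0.038469)
  term(m=+4) = (-0.000068, 0.000011)   from Y*(Ω₁)=(-0.000317, 0.000009), Y(Ω₂)=(0.215093, -0.027670)
Total Σ_m = (-0.143465, -0.000000). Multiply by 1.396263: (-0.200314, -0.000000). P_4(cos γ) = -0.200314

-0.200314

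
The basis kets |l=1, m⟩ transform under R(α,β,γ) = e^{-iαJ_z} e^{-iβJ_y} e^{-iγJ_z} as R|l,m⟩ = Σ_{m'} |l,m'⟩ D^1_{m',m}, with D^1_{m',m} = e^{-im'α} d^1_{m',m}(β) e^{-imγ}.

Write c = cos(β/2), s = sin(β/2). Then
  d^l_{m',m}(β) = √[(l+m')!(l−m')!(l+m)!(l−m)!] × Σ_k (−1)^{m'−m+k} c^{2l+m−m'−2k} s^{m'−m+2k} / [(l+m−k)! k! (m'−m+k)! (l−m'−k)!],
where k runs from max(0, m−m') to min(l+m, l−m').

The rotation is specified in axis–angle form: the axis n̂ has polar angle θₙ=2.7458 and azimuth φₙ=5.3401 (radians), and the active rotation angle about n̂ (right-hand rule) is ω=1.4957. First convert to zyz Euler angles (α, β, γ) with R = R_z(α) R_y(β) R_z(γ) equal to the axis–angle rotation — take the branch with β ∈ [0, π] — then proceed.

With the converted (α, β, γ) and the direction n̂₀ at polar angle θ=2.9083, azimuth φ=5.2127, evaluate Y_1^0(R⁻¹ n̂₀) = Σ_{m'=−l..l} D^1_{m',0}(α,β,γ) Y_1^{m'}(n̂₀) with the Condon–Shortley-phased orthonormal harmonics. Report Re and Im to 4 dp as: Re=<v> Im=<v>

Re=-0.4414 Im=0.0000

Axis–angle → zyz. n̂ = (sinθₙcosφₙ, sinθₙsinφₙ, cosθₙ) = (+0.226425, -0.312046, -0.922691), ω = 1.4957.
R = I cosω + sinω [n̂]ₓ + (1−cosω) n̂n̂ᵀ gives
  R = [+0.122448, +0.854737, -0.504412; -0.985445, +0.165093, +0.040533; +0.117920, +0.492107, +0.862511]
β = atan2(√(R₁₃²+R₂₃²), R₃₃) = 0.530585; α = atan2(R₂₃, R₁₃) mod 2π = 3.061407; γ = atan2(R₃₂, −R₃₁) mod 2π = 1.805985
Need the full column D^1_{m',0} for m'=−1..1 at α=3.0614, β=0.5306, γ=1.8060.
cos(β/2)=0.965016, sin(β/2)=0.262192
d^1_{-1,0}: single k=1 term ⇒ +0.357823;  D = -0.356673+0.028662i
d^1_{0,0}: k∈[0..1] ⇒ +0.931256 -0.068744 = +0.862511;  D = +0.862511+0.000000i
d^1_{1,0}: single k=0 term ⇒ -0.357823;  D = +0.356673+0.028662i
Y_1^{m'}(θ=2.9083,φ=5.2127) and Σ D·Y over m':
  (-0.3567+0.0287i)·(+0.0383+0.0701i)  (+0.8625+0.0000i)·(-0.4754+0.0000i)  (+0.3567+0.0287i)·(-0.0383+0.0701i)
Y_1^0(R⁻¹ n̂) = -0.441358+0.000000i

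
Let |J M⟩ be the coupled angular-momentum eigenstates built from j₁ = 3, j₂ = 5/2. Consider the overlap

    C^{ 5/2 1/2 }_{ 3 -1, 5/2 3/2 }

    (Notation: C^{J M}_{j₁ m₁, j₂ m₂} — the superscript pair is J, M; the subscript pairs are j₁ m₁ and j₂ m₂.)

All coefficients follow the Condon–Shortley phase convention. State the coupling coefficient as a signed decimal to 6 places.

triangle: 3!×3!×2!/9! = 72/362880
(j±m)!: 2!×4!×4!×1!×3!×2! = 13824
prefactor² = (2J+1)×Δ×N² = 576/35
  k=2: +1/(2!×1!×2!×2!×1!×0!) = 1/8
  k=3: −1/(3!×0!×1!×1!×2!×1!) = -1/12
Σ = 1/24  ⇒  CG² = 576/35×(1/24)² = 1/35
CG = +√(1/35) = +0.169031

+0.169031  (= +√(1/35))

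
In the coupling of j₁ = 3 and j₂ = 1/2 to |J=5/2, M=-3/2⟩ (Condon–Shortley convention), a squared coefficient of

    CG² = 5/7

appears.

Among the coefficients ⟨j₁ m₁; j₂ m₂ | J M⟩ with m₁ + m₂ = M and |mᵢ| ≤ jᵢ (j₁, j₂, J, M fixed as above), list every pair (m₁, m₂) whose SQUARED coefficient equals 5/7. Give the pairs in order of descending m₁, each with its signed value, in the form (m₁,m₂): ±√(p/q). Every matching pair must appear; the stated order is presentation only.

(-2,1/2): −√(5/7)

Admissible pairs with m₁+m₂ = M = -3/2: (-2,1/2), (-1,-1/2)
  (m₁,m₂)=(-1,-1/2): CG² = 2/7, CG = +√(2/7)
  (m₁,m₂)=(-2,1/2): CG² = 5/7, CG = −√(5/7)   ← matches the target
Pairs with CG² = 5/7: (-2,1/2): −√(5/7)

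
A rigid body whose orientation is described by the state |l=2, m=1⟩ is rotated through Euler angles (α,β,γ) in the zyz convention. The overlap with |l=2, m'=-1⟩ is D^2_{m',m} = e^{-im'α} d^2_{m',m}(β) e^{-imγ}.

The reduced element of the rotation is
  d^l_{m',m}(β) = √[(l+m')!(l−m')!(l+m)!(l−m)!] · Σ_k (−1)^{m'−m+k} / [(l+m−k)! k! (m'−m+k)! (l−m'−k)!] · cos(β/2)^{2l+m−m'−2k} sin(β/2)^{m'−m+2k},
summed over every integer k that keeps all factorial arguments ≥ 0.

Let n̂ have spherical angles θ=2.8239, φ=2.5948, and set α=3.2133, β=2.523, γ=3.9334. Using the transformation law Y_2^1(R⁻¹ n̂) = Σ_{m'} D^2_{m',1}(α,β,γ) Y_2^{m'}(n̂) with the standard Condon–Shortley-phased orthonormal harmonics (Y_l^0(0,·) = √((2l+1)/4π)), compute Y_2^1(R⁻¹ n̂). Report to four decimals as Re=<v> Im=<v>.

Need the full column D^2_{m',1} for m'=−2..2 at α=3.2133, β=2.5230, γ=3.9334.
cos(β/2)=0.304388, sin(β/2)=0.952548
d^2_{-2,1}: single k=3 term ⇒ +0.526161;  D = -0.419380+0.317752i
d^2_{-1,1}: k∈[2..3] ⇒ +0.252204 -0.823280 = -0.571076;  D = -0.429301+0.376602i
d^2_{0,1}: k∈[1..2] ⇒ +0.065803 -0.644413 = -0.578610;  D = +0.406508-0.411753i
d^2_{1,1}: k∈[0..1] ⇒ +0.008584 -0.252204 = -0.243619;  D = -0.158296+0.185182i
d^2_{2,1}: single k=0 term ⇒ -0.053728;  D = +0.031895-0.043237i
Y_2^{m'}(θ=2.8239,φ=2.5948) and Σ D·Y over m':
  (-0.4194+0.3178i)·(+0.0173+0.0335i)  (-0.4293+0.3766i)·(+0.1958+0.1192i)  (+0.4065-0.4118i)·(+0.5385+0.0000i)  (-0.1583+0.1852i)·(-0.1958+0.1192i)  (+0.0319-0.0432i)·(+0.0173-0.0335i)
Y_2^1(R⁻¹ n̂) = +0.080060-0.264624i

Re=0.0801 Im=-0.2646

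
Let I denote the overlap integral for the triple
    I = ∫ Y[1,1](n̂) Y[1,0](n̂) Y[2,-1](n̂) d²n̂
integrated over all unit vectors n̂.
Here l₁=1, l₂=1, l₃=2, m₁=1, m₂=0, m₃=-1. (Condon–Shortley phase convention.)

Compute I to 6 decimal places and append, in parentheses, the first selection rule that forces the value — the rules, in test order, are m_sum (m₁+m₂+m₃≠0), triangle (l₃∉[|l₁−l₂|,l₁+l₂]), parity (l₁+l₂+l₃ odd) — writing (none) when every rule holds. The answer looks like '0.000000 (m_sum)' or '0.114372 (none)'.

-0.218510 (none)

Rules hold: Σm=0, L=4 even, 0≤2≤2.
N = 3·3·5 = 45
Δ = 0!·2!·2!/5! = 1/30
Racah Σ t=0..0: t=0:+1/1 = 1/1
⇒ 3j(1 1 2; 0 0 0)² = 2/15, sgn +1
Racah Σ t=0..0: t=0:+1/2 = 1/2
⇒ 3j(1 1 2; 1 0 -1)² = 1/10, sgn -1
4πI² = N·(3j₀)²·(3jₘ)² = 3/5
I = -1·√(0.6/4π) = -0.21850969
No selection rule forces the value: the integral is nonzero (none).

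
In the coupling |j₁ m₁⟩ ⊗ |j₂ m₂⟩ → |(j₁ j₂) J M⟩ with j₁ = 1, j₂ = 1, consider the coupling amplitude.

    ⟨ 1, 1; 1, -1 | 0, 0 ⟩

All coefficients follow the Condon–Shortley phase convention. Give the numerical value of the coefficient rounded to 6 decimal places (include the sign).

+0.577350

j₁+j₂−J=2  J+j₁−j₂=0  J−j₁+j₂=0  j₁+j₂+J+1=3
(j₁±m₁, j₂±m₂, J±M) = (2,0,0,2,0,0)
P² = 4/3
sum k=0..0:
  [0] +1/2 = 1/2
S = 1/2
C² = P²·S² = 1/3 ; C = +0.577350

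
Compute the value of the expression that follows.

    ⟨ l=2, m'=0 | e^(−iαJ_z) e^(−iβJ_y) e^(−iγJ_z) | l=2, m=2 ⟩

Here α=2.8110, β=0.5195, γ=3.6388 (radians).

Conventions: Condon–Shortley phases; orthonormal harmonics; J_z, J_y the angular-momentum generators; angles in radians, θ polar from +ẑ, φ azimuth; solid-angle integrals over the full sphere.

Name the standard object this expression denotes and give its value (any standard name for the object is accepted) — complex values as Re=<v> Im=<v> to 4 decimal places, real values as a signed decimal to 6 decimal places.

Wigner D-matrix element, Re=0.0823 Im=-0.1265

This is a Wigner D-matrix element — the rotation-matrix element ⟨l m'| R(α,β,γ) |l m⟩ in the angular-momentum basis.
D^2_{0,2}(2.8110,0.5195,3.6388) = e^{-i·0·2.8110}·d^2_{0,2}(0.5195)·e^{-i·2·3.6388}. Compute d first:
c=cos(0.519500/2)=0.966454, s=sin(0.519500/2)=0.256839; N=√[2·2·24·1]=9.797959
The bounds max(0,m−m')=2 and min(l+m,l−m')=2 give 1 term
  k=2: (−1)^0·9.7980/(4)·0.9665^2·0.2568^2 = +0.150925
d^2_{0,2}(0.5195) = +0.150925
D = (+1.000000+0.000000i)·(+0.150925)·(+0.544994-0.838440i) = +0.082253-0.126541i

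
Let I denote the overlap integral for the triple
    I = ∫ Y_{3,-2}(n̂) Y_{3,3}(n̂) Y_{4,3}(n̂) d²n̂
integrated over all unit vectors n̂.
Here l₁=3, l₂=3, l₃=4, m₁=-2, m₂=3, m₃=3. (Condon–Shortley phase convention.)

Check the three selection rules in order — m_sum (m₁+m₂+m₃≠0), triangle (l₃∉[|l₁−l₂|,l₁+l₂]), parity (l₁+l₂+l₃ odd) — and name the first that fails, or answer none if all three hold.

azimuthal sum: -2 + 3 + 3 = 4  ✗
0 ≤ 4 ≤ 6 (triangle on l)
L = 3 + 3 + 4 = 10 (even)

m_sum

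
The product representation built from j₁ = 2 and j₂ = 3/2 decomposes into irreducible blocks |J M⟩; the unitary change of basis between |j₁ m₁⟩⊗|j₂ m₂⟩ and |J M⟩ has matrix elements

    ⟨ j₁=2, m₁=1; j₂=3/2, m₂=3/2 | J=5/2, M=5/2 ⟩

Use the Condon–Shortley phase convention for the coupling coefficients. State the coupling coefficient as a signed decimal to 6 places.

-0.654654

triangle: 1!×3!×2!/7! = 12/5040
(j±m)!: 3!×1!×3!×0!×5!×0! = 4320
prefactor² = (2J+1)×Δ×N² = 432/7
  k=1: −1/(1!×0!×0!×2!×3!×0!) = -1/12
Σ = -1/12  ⇒  CG² = 432/7×(-1/12)² = 3/7
CG = −√(3/7) = -0.654654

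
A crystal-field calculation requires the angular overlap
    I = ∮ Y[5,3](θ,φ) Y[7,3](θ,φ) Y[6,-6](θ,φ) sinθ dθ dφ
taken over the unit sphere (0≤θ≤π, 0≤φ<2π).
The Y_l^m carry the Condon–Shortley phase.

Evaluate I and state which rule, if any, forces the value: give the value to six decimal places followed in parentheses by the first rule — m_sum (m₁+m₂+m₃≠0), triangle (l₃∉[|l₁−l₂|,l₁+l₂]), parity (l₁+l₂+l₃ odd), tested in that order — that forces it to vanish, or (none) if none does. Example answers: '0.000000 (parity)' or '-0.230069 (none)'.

-0.117735 (none)

Checks pass: Σm=0; 18 even; l₃=6∈[2,12].
(2·5+1)(2·7+1)(2·6+1) = 2145
Δ: 6! 4! 8! / 19! → 1/174594420
sum: t=1:−1/4147200 t=2:+1/207360 t=3:−1/82944 t=4:+1/207360 t=5:−1/4147200 = -1/345600
3j²(5 7 6; 0 0 0) = Δ·Π!·Σ² = 420/46189  (sign -1)
sum: t=2:+1/46448640 = 1/46448640
3j²(5 7 6; 3 3 -6) = Δ·Π!·Σ² = 75/8398  (sign +1)
combine: 4πI² = 2145·420/46189·75/8398 = 236250/1356277
take √, sign -1: I = -0.11773532
No selection rule forces the value: the integral is nonzero (none).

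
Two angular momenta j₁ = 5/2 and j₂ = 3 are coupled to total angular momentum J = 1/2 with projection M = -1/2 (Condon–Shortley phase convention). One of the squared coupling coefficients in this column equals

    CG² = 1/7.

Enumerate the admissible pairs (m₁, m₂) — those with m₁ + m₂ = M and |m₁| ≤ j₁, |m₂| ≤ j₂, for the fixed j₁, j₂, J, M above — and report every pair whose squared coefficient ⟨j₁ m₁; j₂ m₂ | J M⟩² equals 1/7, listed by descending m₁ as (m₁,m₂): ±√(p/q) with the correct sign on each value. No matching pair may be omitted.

Admissible pairs with m₁+m₂ = M = -1/2: (-5/2,2), (-3/2,1), (-1/2,0), (1/2,-1), (3/2,-2), (5/2,-3)
  (m₁,m₂)=(5/2,-3): CG² = 2/7, CG = +√(2/7)
  (m₁,m₂)=(3/2,-2): CG² = 5/21, CG = −√(5/21)
  (m₁,m₂)=(1/2,-1): CG² = 4/21, CG = +√(4/21)
  (m₁,m₂)=(-1/2,0): CG² = 1/7, CG = −√(1/7)   ← matches the target
  (m₁,m₂)=(-3/2,1): CG² = 2/21, CG = +√(2/21)
  (m₁,m₂)=(-5/2,2): CG² = 1/21, CG = −√(1/21)
Pairs with CG² = 1/7: (-1/2,0): −√(1/7)

(-1/2,0): −√(1/7)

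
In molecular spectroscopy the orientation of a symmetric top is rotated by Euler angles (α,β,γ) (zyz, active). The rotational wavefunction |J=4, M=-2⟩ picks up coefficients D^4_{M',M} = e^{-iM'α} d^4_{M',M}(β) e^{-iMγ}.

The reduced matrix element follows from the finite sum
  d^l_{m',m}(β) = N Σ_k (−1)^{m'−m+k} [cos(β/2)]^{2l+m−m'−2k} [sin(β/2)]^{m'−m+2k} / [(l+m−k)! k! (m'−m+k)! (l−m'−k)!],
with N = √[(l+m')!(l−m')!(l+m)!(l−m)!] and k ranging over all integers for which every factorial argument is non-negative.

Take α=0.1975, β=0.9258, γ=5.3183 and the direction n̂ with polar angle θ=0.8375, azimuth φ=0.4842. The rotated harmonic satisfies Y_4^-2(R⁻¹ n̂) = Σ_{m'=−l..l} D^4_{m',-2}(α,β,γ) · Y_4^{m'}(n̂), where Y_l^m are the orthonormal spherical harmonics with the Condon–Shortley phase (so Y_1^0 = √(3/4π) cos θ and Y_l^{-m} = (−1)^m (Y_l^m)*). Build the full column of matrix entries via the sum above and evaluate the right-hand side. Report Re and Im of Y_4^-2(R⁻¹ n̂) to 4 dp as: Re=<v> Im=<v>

Need the full column D^4_{m',-2} for m'=−4..4 at α=0.1975, β=0.9258, γ=5.3183.
cos(β/2)=0.894761, sin(β/2)=0.446545
d^4_{-4,-2}: single k=2 term ⇒ +0.541442;  D = +0.226216-0.491921i
d^4_{-3,-2}: k∈[1..2] ⇒ +0.767148 -0.573213 = +0.193935;  D = +0.044878-0.188671i
d^4_{-2,-2}: k∈[0..2] ⇒ +0.410826 -1.227876 +0.382279 = -0.434771;  D = -0.015660+0.434489i
d^4_{-1,-2}: k∈[0..2] ⇒ -0.869864 +1.083271 -0.179871 = +0.033536;  D = -0.005392-0.033099i
d^4_{0,-2}: k∈[0..2] ⇒ +0.970721 -0.644731 +0.060218 = +0.386207;  D = -0.135680-0.361590i
d^4_{1,-2}: k∈[0..2] ⇒ -0.722181 +0.269807 -0.013440 = -0.465814;  D = +0.246041+0.395533i
d^4_{2,-2}: k∈[0..2] ⇒ +0.382279 -0.076170 +0.001581 = +0.307689;  D = -0.210626-0.224298i
d^4_{3,-2}: k∈[0..1] ⇒ -0.142768 +0.011853 = -0.130915;  D = +0.106601+0.075994i
d^4_{4,-2}: single k=0 term ⇒ +0.033588;  D = -0.030644-0.013752i
Y_4^{m'}(θ=0.8375,φ=0.4842) and Σ D·Y over m':
  (+0.2262-0.4919i)·(-0.0483-0.1259i)  (+0.0449-0.1887i)·(+0.0405-0.3412i)  (-0.0157+0.4345i)·(+0.2235-0.3250i)  (-0.0054-0.0331i)·(+0.0283-0.0149i)  (-0.1357-0.3616i)·(-0.3613+0.0000i)  (+0.2460+0.3955i)·(-0.0283-0.0149i)  (-0.2106-0.2243i)·(+0.2235+0.3250i)  (+0.1066+0.0760i)·(-0.0405-0.3412i)  (-0.0306-0.0138i)·(-0.0483+0.1259i)
Y_4^-2(R⁻¹ n̂) = +0.100239+0.028191i

Re=0.1002 Im=0.0282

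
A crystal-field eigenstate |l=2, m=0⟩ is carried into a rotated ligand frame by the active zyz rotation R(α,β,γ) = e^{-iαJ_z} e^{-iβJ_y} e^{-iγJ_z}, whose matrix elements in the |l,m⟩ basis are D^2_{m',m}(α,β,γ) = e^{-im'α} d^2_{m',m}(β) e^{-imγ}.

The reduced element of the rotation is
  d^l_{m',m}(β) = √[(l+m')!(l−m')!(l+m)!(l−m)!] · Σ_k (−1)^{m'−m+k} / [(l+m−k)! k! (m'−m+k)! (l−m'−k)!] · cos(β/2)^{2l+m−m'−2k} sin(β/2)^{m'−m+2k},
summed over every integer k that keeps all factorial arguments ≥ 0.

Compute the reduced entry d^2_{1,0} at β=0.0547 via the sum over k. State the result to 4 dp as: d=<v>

d=-0.0669

d^2_{1,0}(β=0.0547) via the finite sum:
Half-angle: c=0.999626, s=0.027347. N=√(6·1·2·2)=4.898979
k∈{0,1} keeps every argument non-negative
  k=0: (−1)^1·4.8990/(2)·0.9996^3·0.0273^1 = -0.066910
  k=1: (−1)^2·4.8990/(2)·0.9996^1·0.0273^3 = +0.000050
d^2_{1,0}(0.0547) = -0.066910 +0.000050 = -0.066860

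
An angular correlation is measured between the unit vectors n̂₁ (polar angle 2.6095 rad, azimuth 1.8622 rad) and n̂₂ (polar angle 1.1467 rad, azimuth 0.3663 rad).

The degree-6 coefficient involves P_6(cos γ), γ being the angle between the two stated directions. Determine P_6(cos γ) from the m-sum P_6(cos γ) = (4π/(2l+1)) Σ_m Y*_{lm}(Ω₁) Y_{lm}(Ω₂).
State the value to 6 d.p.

0.168578

Addition theorem: P_6(cos γ) = (4π/13) Σ_m Y*_{lm}(Ω₁) Y_{lm}(Ω₂), m = −6…6:
  term(m=-6) = (-0.002054, 0.000991)   from Y*(Ω₁)=(0.001456, -0.008108), Y(Ω₂)=(-0.162458, -0.224223)
  term(m=-5) = (-0.007678, -0.019536)   from Y*(Ω₁)=(0.048157, -0.005503), Y(Ω₂)=(-0.111627, -0.418430)
  term(m=-4) = (0.034382, -0.010620)   from Y*(Ω₁)=(0.066793, 0.155726), Y(Ω₂)=(0.022383, -0.211183)
  term(m=-3) = (-0.019484, -0.085249)   from Y*(Ω₁)=(-0.290610, 0.243086), Y(Ω₂)=(-0.104920, 0.205583)
  term(m=-2) = (0.144083, -0.021745)   from Y*(Ω₁)=(-0.408159, -0.269053), Y(Ω₂)=(-0.221598, 0.199352)
  term(m=-1) = (-0.001660, -0.022122)   from Y*(Ω₁)=(0.047615, -0.158748), Y(Ω₂)=(0.124970, -0.047940)
  term(m=+0) = (-0.120782, -0.000000)   from Y*(Ω₁)=(-0.390201, -0.000000), Y(Ω₂)=(0.309538, 0.000000)
  term(m=+1) = (-0.001660, 0.022122)   from Y*(Ω₁)=(-0.047615, -0.158748), Y(Ω₂)=(-0.124970, -0.047940)
  term(m=+2) = (0.144083, 0.021745)   from Y*(Ω₁)=(-0.408159, 0.269053), Y(Ω₂)=(-0.221598, -0.199352)
  term(m=+3) = (-0.019484, 0.085249)   from Y*(Ω₁)=(0.290610, 0.243086), Y(Ω₂)=(0.104920, 0.205583)
  term(m=+4) = (0.034382, 0.010620)   from Y*(Ω₁)=(0.066793, -0.155726), Y(Ω₂)=(0.022383, 0.211183)
  term(m=+5) = (-0.007678, 0.019536)   from Y*(Ω₁)=(-0.048157, -0.005503), Y(Ω₂)=(0.111627, -0.418430)
  term(m=+6) = (-0.002054, -0.000991)   from Y*(Ω₁)=(0.001456, 0.008108), Y(Ω₂)=(-0.162458, 0.224223)
Total Σ_m = (0.174395, 0.000000). Multiply by 0.966644: (0.168578, 0.000000). P_6(cos γ) = 0.168578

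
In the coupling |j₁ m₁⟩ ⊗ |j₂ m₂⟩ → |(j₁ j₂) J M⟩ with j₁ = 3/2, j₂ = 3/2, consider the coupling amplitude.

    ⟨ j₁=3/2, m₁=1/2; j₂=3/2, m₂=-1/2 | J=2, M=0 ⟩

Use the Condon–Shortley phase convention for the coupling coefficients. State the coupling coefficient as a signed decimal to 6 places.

+√(1/4) ≈ +0.500000

triangle: 1!·2!·2!/6! = 4/720
(j±m)!: 2!·1!·1!·2!·2!·2! = 16
prefactor² = (2J+1)·Δ·N² = 4/9
  k=0: +1/(0!·1!·1!·1!·1!·1!) = 1
  k=1: −1/(1!·0!·0!·0!·2!·2!) = -1/4
Σ = 3/4  ⇒  CG² = 4/9·(3/4)² = 1/4
CG = +√(1/4) = +0.500000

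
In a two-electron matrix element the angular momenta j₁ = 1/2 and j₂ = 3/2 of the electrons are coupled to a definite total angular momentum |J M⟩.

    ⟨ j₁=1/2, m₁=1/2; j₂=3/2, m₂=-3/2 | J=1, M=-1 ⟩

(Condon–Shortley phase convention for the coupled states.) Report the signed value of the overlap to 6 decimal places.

triangle: 1!×0!×2!/4! = 2/24
(j±m)!: 1!×0!×0!×3!×0!×2! = 12
prefactor² = (2J+1)×Δ×N² = 3
  k=0: +1/(0!×1!×0!×0!×0!×2!) = 1/2
Σ = 1/2  ⇒  CG² = 3×(1/2)² = 3/4
CG = +√(3/4) = +0.866025

+0.866025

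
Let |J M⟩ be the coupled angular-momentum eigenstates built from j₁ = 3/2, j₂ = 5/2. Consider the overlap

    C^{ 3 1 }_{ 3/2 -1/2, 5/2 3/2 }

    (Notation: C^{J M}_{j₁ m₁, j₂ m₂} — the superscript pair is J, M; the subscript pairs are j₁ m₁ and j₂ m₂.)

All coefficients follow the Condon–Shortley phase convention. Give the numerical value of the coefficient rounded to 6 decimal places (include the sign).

√[7·1!2!4!/8! · 1!2!4!1!4!2!] = √(96/5)
  +(−1)^0/∏(0,1,2,4,0,0)! = 1/48  (running 1/48)
  +(−1)^1/∏(1,0,1,3,1,1)! = -1/6  (running -7/48)
⟨..|..⟩ = √(96/5)·(-7/48) = -0.639010

-0.639010  (= −√(49/120))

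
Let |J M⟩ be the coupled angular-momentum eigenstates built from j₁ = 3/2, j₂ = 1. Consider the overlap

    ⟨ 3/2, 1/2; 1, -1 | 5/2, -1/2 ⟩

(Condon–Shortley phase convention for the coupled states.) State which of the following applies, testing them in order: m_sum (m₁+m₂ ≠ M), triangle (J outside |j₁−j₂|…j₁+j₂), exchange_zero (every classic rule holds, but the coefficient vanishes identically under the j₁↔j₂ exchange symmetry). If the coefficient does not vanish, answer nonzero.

m-sum: m₁+m₂ = 1/2+(-1) = -1/2, M = -1/2  ✓
triangle: |j₁−j₂| = 1/2 ≤ J = 5/2 ≤ j₁+j₂ = 5/2  ✓
exchange: j₁≠j₂ or m₁≠m₂ — the exchange symmetry imposes no constraint here
value check: CG = +√(3/10) = +0.547723 ≠ 0

nonzero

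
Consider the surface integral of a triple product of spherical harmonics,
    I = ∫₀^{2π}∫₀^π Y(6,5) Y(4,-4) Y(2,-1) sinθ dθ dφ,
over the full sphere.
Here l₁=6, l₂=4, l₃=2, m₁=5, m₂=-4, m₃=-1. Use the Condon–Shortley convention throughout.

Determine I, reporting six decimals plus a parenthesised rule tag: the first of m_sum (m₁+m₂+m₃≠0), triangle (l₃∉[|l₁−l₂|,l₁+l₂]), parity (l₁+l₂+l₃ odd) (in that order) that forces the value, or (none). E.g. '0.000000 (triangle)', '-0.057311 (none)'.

-0.204295 (none)

Checks pass: Σm=0; 12 even; l₃=2∈[2,10].
(2·6+1)(2·4+1)(2·2+1) = 585
Δ: 8! 4! 0! / 13! → 1/6435
sum: t=4:+1/2304 = 1/2304
3j²(6 4 2; 0 0 0) = Δ·Π!·Σ² = 5/143  (sign +1)
sum: t=0:+1/241920 = 1/241920
3j²(6 4 2; 5 -4 -1) = Δ·Π!·Σ² = 1/39  (sign -1)
combine: 4πI² = 585·5/143·1/39 = 75/143
take √, sign -1: I = -0.20429497
No selection rule forces the value: the integral is nonzero (none).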